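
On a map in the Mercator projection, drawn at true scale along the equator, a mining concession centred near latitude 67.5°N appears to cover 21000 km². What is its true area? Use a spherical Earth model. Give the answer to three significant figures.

For Mercator, h = k = sec φ (a conformal cylindrical projection has a single point scale, 1/cos φ).
Areal scale = k² = sec²φ = 1/cos²(67.5°) = 1/0.3827² = 6.828.
True area = apparent / (areal scale) = 21000 / 6.828 ≈ 3080 km².

3080 km²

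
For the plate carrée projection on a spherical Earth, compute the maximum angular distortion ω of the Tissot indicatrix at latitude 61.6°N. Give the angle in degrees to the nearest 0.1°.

Plate carrée maps x = Rλ, y = Rφ. The meridian scale is h = 1 and the parallel scale is k = 1/cos φ = sec φ.
At 61.6°: h = 1.000, k = 2.103; principal scales a = 2.103, b = 1.000.
sin(ω/2) = (a − b)/(a + b) = 1.103/3.103 = 0.3554, so ω = 2 arcsin(0.3554) ≈ 41.6°.

41.6°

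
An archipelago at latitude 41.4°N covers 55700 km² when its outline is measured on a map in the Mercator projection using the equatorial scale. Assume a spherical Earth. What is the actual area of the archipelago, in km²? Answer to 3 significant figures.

Mercator is conformal, so the point scale is isotropic: h = k = sec φ = 1/cos φ.
Areal scale = k² = sec²φ = 1/cos²(41.4°) = 1/0.7501² = 1.777.
True area = apparent / (areal scale) = 55700 / 1.777 ≈ 31300 km².

31300 km²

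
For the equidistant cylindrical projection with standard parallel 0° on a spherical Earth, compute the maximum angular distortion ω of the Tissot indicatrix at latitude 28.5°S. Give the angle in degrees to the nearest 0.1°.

In the plate carrée (x = Rλ, y = Rφ), meridians are true-scale (h = 1) and parallels are stretched by k = sec φ.
At 28.5°: h = 1.000, k = 1.138; principal scales a = 1.138, b = 1.000.
sin(ω/2) = (a − b)/(a + b) = 0.1379/2.138 = 0.06450, so ω = 2 arcsin(0.06450) ≈ 7.4°.

7.4°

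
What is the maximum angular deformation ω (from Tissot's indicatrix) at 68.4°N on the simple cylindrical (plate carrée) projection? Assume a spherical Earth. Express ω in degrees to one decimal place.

For the equirectangular projection with φ₀ = 0 (plate carrée), h = 1 along meridians and k = sec φ along parallels.
At 68.4°: h = 1.000, k = 2.716; principal scales a = 2.716, b = 1.000.
sin(ω/2) = (a − b)/(a + b) = 1.716/3.716 = 0.4619, so ω = 2 arcsin(0.4619) ≈ 55.0°.

55.0°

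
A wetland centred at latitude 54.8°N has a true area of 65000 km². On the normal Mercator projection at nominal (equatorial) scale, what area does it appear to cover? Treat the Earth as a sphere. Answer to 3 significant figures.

196000 km²

The Mercator projection is conformal; its linear scale factor is the same in every direction and equals sec φ = 1/cos φ.
Areal scale = k² = sec²φ = 1/cos²(54.8°) = 1/0.5764² = 3.010.
Apparent area = 65000 × 3.010 ≈ 196000 km².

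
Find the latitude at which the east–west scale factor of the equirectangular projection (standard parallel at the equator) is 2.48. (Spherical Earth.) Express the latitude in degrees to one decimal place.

66.2°

Plate carrée: h = 1, k = sec φ along parallels.
sec φ = 2.48  ⇒  cos φ = 0.4032  ⇒  φ ≈ 66.2°.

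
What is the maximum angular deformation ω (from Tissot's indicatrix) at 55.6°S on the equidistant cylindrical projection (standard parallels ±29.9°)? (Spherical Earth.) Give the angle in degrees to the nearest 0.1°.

The equidistant cylindrical projection with φ₀ = 29.9° has h = 1 (meridians true) and k = cos φ₀ / cos φ along parallels.
At 55.6°: h = 1.000, k = 1.534; principal scales a = 1.534, b = 1.000.
sin(ω/2) = (a − b)/(a + b) = 0.5344/2.534 = 0.2109, so ω = 2 arcsin(0.2109) ≈ 24.3°.

24.3°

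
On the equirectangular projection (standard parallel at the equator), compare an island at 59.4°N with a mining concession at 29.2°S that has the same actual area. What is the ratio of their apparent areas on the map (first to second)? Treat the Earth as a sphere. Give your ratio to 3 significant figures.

In the plate carrée (x = Rλ, y = Rφ), meridians are true-scale (h = 1) and parallels are stretched by k = sec φ.
Areal scale at 59.4°: h·k = 1.000 × 1.964 = 1.964.
Areal scale at 29.2°: h·k = 1.000 × 1.146 = 1.146.
Ratio = 1.964/1.146 ≈ 1.71.

1.71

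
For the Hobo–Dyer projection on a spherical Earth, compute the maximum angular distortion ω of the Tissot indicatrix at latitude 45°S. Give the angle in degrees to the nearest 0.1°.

13.2°

The Hobo–Dyer projection is cylindrical equal-area with φ₀ = 37.5°. For cylindrical equal-area with standard parallel φ₀, h = cos φ / cos φ₀ and k = cos φ₀ / cos φ, so h·k = 1.
At 45°: h = 0.8913, k = 1.122; principal scales a = 1.122, b = 0.8913.
sin(ω/2) = (a − b)/(a + b) = 0.2307/2.013 = 0.1146, so ω = 2 arcsin(0.1146) ≈ 13.2°.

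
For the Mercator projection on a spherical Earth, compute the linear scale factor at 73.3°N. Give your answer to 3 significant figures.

3.48

The Mercator projection is conformal; its linear scale factor is the same in every direction and equals sec φ = 1/cos φ.
k = 1/cos 73.3° = 1/0.2874 = 3.480.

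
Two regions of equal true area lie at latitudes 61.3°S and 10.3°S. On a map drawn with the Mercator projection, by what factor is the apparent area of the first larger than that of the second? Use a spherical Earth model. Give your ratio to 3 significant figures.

4.20

On Mercator, area is exaggerated by sec²φ = 1/cos²φ.
At 61.3°: sec²(61.3°) = 1/0.4802² = 4.336.
At 10.3°: sec²(10.3°) = 1/0.9839² = 1.033.
Ratio = 4.336/1.033 = cos²(10.3°)/cos²(61.3°) ≈ 4.20.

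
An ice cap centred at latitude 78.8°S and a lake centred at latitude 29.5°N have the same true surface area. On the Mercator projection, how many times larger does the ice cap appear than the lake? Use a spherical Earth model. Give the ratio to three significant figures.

20.1

Mercator areal scale is sec²φ.
At 78.8°: sec²(78.8°) = 1/0.1942² = 26.51.
At 29.5°: sec²(29.5°) = 1/0.8704² = 1.320.
Ratio = 26.51/1.320 = cos²(29.5°)/cos²(78.8°) ≈ 20.1.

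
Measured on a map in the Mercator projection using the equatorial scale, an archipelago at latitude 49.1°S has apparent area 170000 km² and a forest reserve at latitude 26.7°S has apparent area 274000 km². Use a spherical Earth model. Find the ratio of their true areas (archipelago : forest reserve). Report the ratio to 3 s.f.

0.333

Mercator's areal exaggeration is sec²φ; hence true area = (apparent area) · cos²φ.
True area of archipelago: 170000 × cos²(49.1°) = 170000 × 0.4287 = 72880 km².
True area of forest reserve: 274000 × cos²(26.7°) = 274000 × 0.7981 = 218700 km².
Ratio = 72880 / 218700 ≈ 0.333.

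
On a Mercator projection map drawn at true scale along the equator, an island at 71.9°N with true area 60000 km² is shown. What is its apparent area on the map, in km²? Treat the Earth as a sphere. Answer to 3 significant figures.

622000 km²

For Mercator, h = k = sec φ (a conformal cylindrical projection has a single point scale, 1/cos φ).
Areal scale = k² = sec²φ = 1/cos²(71.9°) = 1/0.3107² = 10.36.
Apparent area = 60000 × 10.36 ≈ 622000 km².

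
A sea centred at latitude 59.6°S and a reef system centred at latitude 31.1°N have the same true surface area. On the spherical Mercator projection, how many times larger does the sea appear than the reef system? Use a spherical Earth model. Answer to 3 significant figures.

Mercator is conformal with k = sec φ, so areal scale = k² = sec²φ.
At 59.6°: sec²(59.6°) = 1/0.5060² = 3.905.
At 31.1°: sec²(31.1°) = 1/0.8563² = 1.364.
Ratio = 3.905/1.364 = cos²(31.1°)/cos²(59.6°) ≈ 2.86.

2.86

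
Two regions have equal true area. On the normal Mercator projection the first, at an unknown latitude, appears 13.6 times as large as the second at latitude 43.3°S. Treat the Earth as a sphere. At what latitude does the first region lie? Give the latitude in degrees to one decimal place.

78.6°

On Mercator, (apparent₁)/(apparent₂) = sec²φ₁ / sec²φ₂ when true areas are equal.
cos²φ₂ / cos²φ₁ = 13.6  ⇒  cos φ₁ = cos 43.3° / √13.6 = 0.7278/3.688 = 0.1973.
φ₁ = arccos(0.1973) ≈ 78.6°.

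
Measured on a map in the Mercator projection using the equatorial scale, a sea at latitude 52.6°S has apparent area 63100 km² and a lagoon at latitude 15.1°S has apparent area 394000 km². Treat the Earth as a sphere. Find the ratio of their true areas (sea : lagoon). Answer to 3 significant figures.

On Mercator the areal scale is sec²φ, so true area = apparent × cos²φ.
True area of sea: 63100 × cos²(52.6°) = 63100 × 0.3689 = 23280 km².
True area of lagoon: 394000 × cos²(15.1°) = 394000 × 0.9321 = 367300 km².
Ratio = 23280 / 367300 ≈ 0.0634.

0.0634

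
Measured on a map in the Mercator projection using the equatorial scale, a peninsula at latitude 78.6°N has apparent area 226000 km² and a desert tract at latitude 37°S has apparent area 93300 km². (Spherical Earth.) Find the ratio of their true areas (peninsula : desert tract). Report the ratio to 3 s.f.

0.148

Mercator's areal exaggeration is sec²φ; hence true area = (apparent area) · cos²φ.
True area of peninsula: 226000 × cos²(78.6°) = 226000 × 0.03907 = 8829 km².
True area of desert tract: 93300 × cos²(37°) = 93300 × 0.6378 = 59510 km².
Ratio = 8829 / 59510 ≈ 0.148.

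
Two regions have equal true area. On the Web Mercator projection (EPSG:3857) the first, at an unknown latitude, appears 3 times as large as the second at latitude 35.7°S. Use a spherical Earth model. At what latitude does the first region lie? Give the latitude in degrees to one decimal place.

62.0°

For equal true areas on Mercator, apparent areas scale as sec²φ, so the ratio is cos²φ₂ / cos²φ₁.
cos²φ₂ / cos²φ₁ = 3  ⇒  cos φ₁ = cos 35.7° / √3 = 0.8121/1.732 = 0.4689.
φ₁ = arccos(0.4689) ≈ 62.0°.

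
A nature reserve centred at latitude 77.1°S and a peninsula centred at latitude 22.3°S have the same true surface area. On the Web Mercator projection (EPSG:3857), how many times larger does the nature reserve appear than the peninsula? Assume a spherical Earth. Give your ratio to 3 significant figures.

Mercator is conformal with k = sec φ, so areal scale = k² = sec²φ.
At 77.1°: sec²(77.1°) = 1/0.2233² = 20.06.
At 22.3°: sec²(22.3°) = 1/0.9252² = 1.168.
Ratio = 20.06/1.168 = cos²(22.3°)/cos²(77.1°) ≈ 17.2.

17.2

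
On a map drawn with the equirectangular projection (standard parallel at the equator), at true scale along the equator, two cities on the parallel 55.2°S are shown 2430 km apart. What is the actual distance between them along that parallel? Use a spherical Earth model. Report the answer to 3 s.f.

1390 km

For the equirectangular projection with φ₀ = 0 (plate carrée), h = 1 along meridians and k = sec φ along parallels.
Along the parallel at 55.2°, map distances are exaggerated by k = sec 55.2° = 1.752.
True distance = 2430 / 1.752 = 2430 × cos 55.2° ≈ 1390 km.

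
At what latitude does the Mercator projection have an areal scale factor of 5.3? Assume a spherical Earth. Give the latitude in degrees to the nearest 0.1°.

64.3°

Mercator areal scale is sec²φ.
sec²φ = 5.3  ⇒  cos²φ = 0.1887  ⇒  cos φ = 0.4344.
φ = arccos(0.4344) ≈ 64.3°.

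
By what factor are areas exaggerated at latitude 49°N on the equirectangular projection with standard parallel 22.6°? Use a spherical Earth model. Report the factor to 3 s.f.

1.41

With standard parallel φ₀ = 22.6°, the equirectangular projection gives x = Rλ cos φ₀, y = Rφ, so h = 1 and k = cos 22.6° / cos φ.
Areal scale = h·k = 1 × cos φ₀ / cos φ; at 49°, h = 1.000, k = 1.407, so h·k = 1.407.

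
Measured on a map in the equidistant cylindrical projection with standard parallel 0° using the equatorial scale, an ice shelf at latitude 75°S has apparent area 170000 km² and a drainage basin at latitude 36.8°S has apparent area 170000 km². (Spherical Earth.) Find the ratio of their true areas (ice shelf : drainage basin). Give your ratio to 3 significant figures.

0.323

Plate carrée has h = 1 and k = sec φ, giving areal scale sec φ; true area = (apparent area) · cos φ.
True area of ice shelf: 170000 × cos(75°) = 170000 × 0.2588 = 44000 km².
True area of drainage basin: 170000 × cos(36.8°) = 170000 × 0.8007 = 136100 km².
Ratio = 44000 / 136100 ≈ 0.323.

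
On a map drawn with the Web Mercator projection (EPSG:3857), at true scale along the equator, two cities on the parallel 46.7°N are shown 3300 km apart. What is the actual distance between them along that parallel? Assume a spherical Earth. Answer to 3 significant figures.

Mercator is conformal, so the point scale is isotropic: h = k = sec φ = 1/cos φ.
Along the parallel at 46.7°, map distances are exaggerated by k = sec 46.7° = 1.458.
True distance = 3300 / 1.458 = 3300 × cos 46.7° ≈ 2260 km.

2260 km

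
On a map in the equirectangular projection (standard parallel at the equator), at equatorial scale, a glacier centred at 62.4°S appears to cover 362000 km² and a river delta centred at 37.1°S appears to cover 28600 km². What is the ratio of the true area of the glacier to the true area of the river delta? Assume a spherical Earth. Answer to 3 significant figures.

Plate carrée has h = 1 and k = sec φ, giving areal scale sec φ; true area = (apparent area) · cos φ.
True area of glacier: 362000 × cos(62.4°) = 362000 × 0.4633 = 167700 km².
True area of river delta: 28600 × cos(37.1°) = 28600 × 0.7976 = 22810 km².
Ratio = 167700 / 22810 ≈ 7.35.

7.35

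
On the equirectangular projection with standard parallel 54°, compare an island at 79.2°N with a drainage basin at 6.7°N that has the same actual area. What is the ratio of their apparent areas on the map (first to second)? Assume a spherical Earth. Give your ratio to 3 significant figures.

With standard parallel φ₀ = 54°, the equirectangular projection gives x = Rλ cos φ₀, y = Rφ, so h = 1 and k = cos 54° / cos φ.
Areal scale at 79.2°: h·k = 1.000 × 3.137 = 3.137.
Areal scale at 6.7°: h·k = 1.000 × 0.5918 = 0.5918.
Ratio = 3.137/0.5918 ≈ 5.30.

5.30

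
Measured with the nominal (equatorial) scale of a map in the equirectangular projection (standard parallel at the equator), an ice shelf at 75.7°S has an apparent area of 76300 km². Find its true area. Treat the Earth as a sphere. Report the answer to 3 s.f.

In the plate carrée (x = Rλ, y = Rφ), meridians are true-scale (h = 1) and parallels are stretched by k = sec φ.
Areal scale = h·k = 1 × sec φ; at 75.7°, h = 1.000, k = 4.049, so h·k = 4.049.
True area = apparent / (areal scale) = 76300 / 4.049 ≈ 18800 km².

18800 km²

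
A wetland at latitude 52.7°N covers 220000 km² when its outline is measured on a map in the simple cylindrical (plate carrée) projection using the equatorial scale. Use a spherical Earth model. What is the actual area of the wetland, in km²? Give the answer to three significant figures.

For the equirectangular projection with φ₀ = 0 (plate carrée), h = 1 along meridians and k = sec φ along parallels.
Areal scale = h·k = 1 × sec φ; at 52.7°, h = 1.000, k = 1.650, so h·k = 1.650.
True area = apparent / (areal scale) = 220000 / 1.650 ≈ 133000 km².

133000 km²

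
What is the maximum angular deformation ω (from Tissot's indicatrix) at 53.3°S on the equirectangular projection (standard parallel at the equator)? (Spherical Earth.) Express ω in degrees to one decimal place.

Plate carrée maps x = Rλ, y = Rφ. The meridian scale is h = 1 and the parallel scale is k = 1/cos φ = sec φ.
At 53.3°: h = 1.000, k = 1.673; principal scales a = 1.673, b = 1.000.
sin(ω/2) = (a − b)/(a + b) = 0.6733/2.673 = 0.2519, so ω = 2 arcsin(0.2519) ≈ 29.2°.

29.2°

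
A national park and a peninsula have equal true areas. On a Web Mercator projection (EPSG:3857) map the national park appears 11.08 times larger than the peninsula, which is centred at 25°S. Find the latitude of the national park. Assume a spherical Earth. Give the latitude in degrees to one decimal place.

Mercator areal scale is sec²φ, so apparent-area ratio = sec²φ₁ / sec²φ₂ = cos²φ₂ / cos²φ₁.
cos²φ₂ / cos²φ₁ = 11.08  ⇒  cos φ₁ = cos 25° / √11.08 = 0.9063/3.329 = 0.2723.
φ₁ = arccos(0.2723) ≈ 74.2°.

74.2°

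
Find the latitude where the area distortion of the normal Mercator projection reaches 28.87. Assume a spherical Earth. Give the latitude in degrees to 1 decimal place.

Mercator areal scale is sec²φ.
sec²φ = 28.87  ⇒  cos²φ = 0.03464  ⇒  cos φ = 0.1861.
φ = arccos(0.1861) ≈ 79.3°.

79.3°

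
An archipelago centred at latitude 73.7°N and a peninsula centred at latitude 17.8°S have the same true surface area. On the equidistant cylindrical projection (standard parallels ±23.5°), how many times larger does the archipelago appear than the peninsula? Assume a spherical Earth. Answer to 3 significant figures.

The equidistant cylindrical projection with φ₀ = 23.5° has h = 1 (meridians true) and k = cos φ₀ / cos φ along parallels.
Areal scale at 73.7°: h·k = 1.000 × 3.267 = 3.267.
Areal scale at 17.8°: h·k = 1.000 × 0.9632 = 0.9632.
Ratio = 3.267/0.9632 ≈ 3.39.

3.39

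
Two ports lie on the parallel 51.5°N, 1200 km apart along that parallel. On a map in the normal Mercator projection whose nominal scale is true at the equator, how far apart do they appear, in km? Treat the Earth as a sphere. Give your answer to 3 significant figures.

1930 km

For Mercator, h = k = sec φ (a conformal cylindrical projection has a single point scale, 1/cos φ).
Along the parallel, k = sec 51.5° = 1/0.6225 = 1.606.
Map distance = 1200 × 1.606 ≈ 1930 km.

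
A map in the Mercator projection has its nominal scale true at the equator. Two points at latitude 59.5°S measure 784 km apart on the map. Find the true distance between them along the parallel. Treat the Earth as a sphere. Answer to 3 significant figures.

For Mercator, h = k = sec φ (a conformal cylindrical projection has a single point scale, 1/cos φ).
Along the parallel at 59.5°, map distances are exaggerated by k = sec 59.5° = 1.970.
True distance = 784 / 1.970 = 784 × cos 59.5° ≈ 398 km.

398 km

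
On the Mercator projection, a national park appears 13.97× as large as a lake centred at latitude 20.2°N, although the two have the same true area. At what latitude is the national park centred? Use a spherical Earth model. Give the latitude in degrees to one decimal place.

For equal true areas on Mercator, apparent areas scale as sec²φ, so the ratio is cos²φ₂ / cos²φ₁.
cos²φ₂ / cos²φ₁ = 13.97  ⇒  cos φ₁ = cos 20.2° / √13.97 = 0.9385/3.738 = 0.2511.
φ₁ = arccos(0.2511) ≈ 75.5°.

75.5°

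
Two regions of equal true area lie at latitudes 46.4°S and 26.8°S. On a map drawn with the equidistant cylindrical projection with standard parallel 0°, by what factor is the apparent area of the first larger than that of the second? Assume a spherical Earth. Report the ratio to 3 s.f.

1.29

In the plate carrée (x = Rλ, y = Rφ), meridians are true-scale (h = 1) and parallels are stretched by k = sec φ.
Areal scale at 46.4°: h·k = 1.000 × 1.450 = 1.450.
Areal scale at 26.8°: h·k = 1.000 × 1.120 = 1.120.
Ratio = 1.450/1.120 ≈ 1.29.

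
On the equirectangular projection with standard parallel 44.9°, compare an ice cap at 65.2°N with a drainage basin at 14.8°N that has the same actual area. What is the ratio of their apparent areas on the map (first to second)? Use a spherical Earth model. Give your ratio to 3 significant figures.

2.30

The equidistant cylindrical projection with φ₀ = 44.9° has h = 1 (meridians true) and k = cos φ₀ / cos φ along parallels.
Areal scale at 65.2°: h·k = 1.000 × 1.689 = 1.689.
Areal scale at 14.8°: h·k = 1.000 × 0.7326 = 0.7326.
Ratio = 1.689/0.7326 ≈ 2.30.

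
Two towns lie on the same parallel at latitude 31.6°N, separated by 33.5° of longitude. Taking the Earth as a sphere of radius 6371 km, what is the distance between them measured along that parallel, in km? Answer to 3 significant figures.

Arc length along a parallel = R cos φ · Δλ (with Δλ in radians).
= 6371 × cos 31.6° × (33.5° × π/180) = 6371 × 0.8517 × 0.5847 ≈ 3170 km.

3170 km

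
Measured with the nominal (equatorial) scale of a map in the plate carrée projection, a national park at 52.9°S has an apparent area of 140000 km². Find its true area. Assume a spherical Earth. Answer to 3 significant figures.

84400 km²

In the plate carrée (x = Rλ, y = Rφ), meridians are true-scale (h = 1) and parallels are stretched by k = sec φ.
Areal scale = h·k = 1 × sec φ; at 52.9°, h = 1.000, k = 1.658, so h·k = 1.658.
True area = apparent / (areal scale) = 140000 / 1.658 ≈ 84400 km².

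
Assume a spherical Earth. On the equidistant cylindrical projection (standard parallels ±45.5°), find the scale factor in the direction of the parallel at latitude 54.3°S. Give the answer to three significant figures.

1.20

The equidistant cylindrical projection with φ₀ = 45.5° has h = 1 (meridians true) and k = cos φ₀ / cos φ along parallels.
k = cos 45.5° / cos 54.3° = 0.7009/0.5835 = 1.201.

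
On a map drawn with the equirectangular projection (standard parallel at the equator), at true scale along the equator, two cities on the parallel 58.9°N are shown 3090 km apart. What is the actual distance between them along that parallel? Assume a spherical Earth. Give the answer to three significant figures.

For the equirectangular projection with φ₀ = 0 (plate carrée), h = 1 along meridians and k = sec φ along parallels.
Along the parallel at 58.9°, map distances are exaggerated by k = sec 58.9° = 1.936.
True distance = 3090 / 1.936 = 3090 × cos 58.9° ≈ 1600 km.

1600 km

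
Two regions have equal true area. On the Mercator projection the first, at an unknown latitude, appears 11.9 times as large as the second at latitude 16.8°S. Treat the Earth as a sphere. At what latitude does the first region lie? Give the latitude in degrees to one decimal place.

73.9°

On Mercator, (apparent₁)/(apparent₂) = sec²φ₁ / sec²φ₂ when true areas are equal.
cos²φ₂ / cos²φ₁ = 11.9  ⇒  cos φ₁ = cos 16.8° / √11.9 = 0.9573/3.450 = 0.2775.
φ₁ = arccos(0.2775) ≈ 73.9°.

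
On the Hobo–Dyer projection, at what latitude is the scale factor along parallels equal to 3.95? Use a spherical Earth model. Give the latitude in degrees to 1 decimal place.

Hobo–Dyer is a cylindrical equal-area projection with standard parallels at ±37.5°. Cylindrical equal-area (φ₀ = 37.5°): h = cos φ / cos 37.5° along meridians, k = cos 37.5° / cos φ along parallels; h·k = 1.
k = cos φ₀ / cos φ = 3.95  ⇒  cos φ = cos 37.5° / 3.95 = 0.2008.
φ = arccos(0.2008) ≈ 78.4°.

78.4°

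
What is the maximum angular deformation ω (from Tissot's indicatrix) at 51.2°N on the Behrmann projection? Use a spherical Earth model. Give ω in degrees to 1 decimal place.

Behrmann is a cylindrical equal-area projection with standard parallels at ±30°. A cylindrical equal-area projection with standard parallel φ₀ has meridian scale h = cos φ / cos φ₀ and parallel scale k = cos φ₀ / cos φ (so areas are preserved, h·k = 1).
At 51.2°: h = 0.7235, k = 1.382; principal scales a = 1.382, b = 0.7235.
sin(ω/2) = (a − b)/(a + b) = 0.6586/2.106 = 0.3128, so ω = 2 arcsin(0.3128) ≈ 36.5°.

36.5°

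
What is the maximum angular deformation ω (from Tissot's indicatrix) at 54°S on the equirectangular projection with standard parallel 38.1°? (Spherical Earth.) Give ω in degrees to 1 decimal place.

In the equirectangular projection with standard parallel φ₀ = 38.1° (x = Rλ cos φ₀, y = Rφ), meridians are true-scale (h = 1) and the parallel scale is k = cos φ₀ / cos φ.
At 54°: h = 1.000, k = 1.339; principal scales a = 1.339, b = 1.000.
sin(ω/2) = (a − b)/(a + b) = 0.3388/2.339 = 0.1449, so ω = 2 arcsin(0.1449) ≈ 16.7°.

16.7°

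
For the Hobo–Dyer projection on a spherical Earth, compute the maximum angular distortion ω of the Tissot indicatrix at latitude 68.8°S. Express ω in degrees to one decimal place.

Hobo–Dyer is a cylindrical equal-area projection with standard parallels at ±37.5°. Cylindrical equal-area (φ₀ = 37.5°): h = cos φ / cos 37.5° along meridians, k = cos 37.5° / cos φ along parallels; h·k = 1.
At 68.8°: h = 0.4558, k = 2.194; principal scales a = 2.194, b = 0.4558.
sin(ω/2) = (a − b)/(a + b) = 1.738/2.650 = 0.6559, so ω = 2 arcsin(0.6559) ≈ 82.0°.

82.0°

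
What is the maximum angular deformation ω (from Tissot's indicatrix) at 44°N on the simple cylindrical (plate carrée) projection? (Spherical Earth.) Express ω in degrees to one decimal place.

In the plate carrée (x = Rλ, y = Rφ), meridians are true-scale (h = 1) and parallels are stretched by k = sec φ.
At 44°: h = 1.000, k = 1.390; principal scales a = 1.390, b = 1.000.
sin(ω/2) = (a − b)/(a + b) = 0.3902/2.390 = 0.1632, so ω = 2 arcsin(0.1632) ≈ 18.8°.

18.8°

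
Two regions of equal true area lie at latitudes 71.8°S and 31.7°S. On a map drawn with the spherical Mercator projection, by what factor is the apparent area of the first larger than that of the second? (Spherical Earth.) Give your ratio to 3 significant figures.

Mercator areal scale is sec²φ.
At 71.8°: sec²(71.8°) = 1/0.3123² = 10.25.
At 31.7°: sec²(31.7°) = 1/0.8508² = 1.381.
Ratio = 10.25/1.381 = cos²(31.7°)/cos²(71.8°) ≈ 7.42.

7.42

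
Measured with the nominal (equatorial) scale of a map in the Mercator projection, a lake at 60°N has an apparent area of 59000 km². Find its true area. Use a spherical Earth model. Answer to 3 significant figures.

For Mercator, h = k = sec φ (a conformal cylindrical projection has a single point scale, 1/cos φ).
Areal scale = k² = sec²φ = 1/cos²(60°) = 1/0.5000² = 4.000.
True area = apparent / (areal scale) = 59000 / 4.000 ≈ 14800 km².

14800 km²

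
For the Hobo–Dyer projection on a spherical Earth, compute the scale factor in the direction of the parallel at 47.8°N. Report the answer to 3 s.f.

1.18

Hobo–Dyer is a cylindrical equal-area projection with standard parallels at ±37.5°. For cylindrical equal-area with standard parallel φ₀, h = cos φ / cos φ₀ and k = cos φ₀ / cos φ, so h·k = 1.
k = cos 37.5° / cos 47.8° = 0.7934/0.6717 = 1.181.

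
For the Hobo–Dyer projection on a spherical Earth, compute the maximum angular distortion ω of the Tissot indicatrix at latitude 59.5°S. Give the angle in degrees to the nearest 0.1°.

49.6°

Hobo–Dyer is a cylindrical equal-area projection with standard parallels at ±37.5°. A cylindrical equal-area projection with standard parallel φ₀ has meridian scale h = cos φ / cos φ₀ and parallel scale k = cos φ₀ / cos φ (so areas are preserved, h·k = 1).
At 59.5°: h = 0.6397, k = 1.563; principal scales a = 1.563, b = 0.6397.
sin(ω/2) = (a − b)/(a + b) = 0.9234/2.203 = 0.4192, so ω = 2 arcsin(0.4192) ≈ 49.6°.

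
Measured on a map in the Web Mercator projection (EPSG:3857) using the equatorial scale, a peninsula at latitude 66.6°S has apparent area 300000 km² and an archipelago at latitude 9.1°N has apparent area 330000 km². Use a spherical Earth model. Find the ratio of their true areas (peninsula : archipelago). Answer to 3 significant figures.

0.147

Since Mercator area scale is 1/cos²φ, the true area equals the apparent area multiplied by cos²φ.
True area of peninsula: 300000 × cos²(66.6°) = 300000 × 0.1577 = 47320 km².
True area of archipelago: 330000 × cos²(9.1°) = 330000 × 0.9750 = 321700 km².
Ratio = 47320 / 321700 ≈ 0.147.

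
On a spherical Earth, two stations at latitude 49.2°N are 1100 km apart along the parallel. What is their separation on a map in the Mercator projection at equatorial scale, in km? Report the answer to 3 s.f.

For Mercator, h = k = sec φ (a conformal cylindrical projection has a single point scale, 1/cos φ).
Along the parallel, k = sec 49.2° = 1/0.6534 = 1.530.
Map distance = 1100 × 1.530 ≈ 1680 km.

1680 km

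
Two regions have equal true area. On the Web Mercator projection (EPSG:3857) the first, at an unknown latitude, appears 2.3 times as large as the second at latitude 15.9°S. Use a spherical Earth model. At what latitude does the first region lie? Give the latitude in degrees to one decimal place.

On Mercator, (apparent₁)/(apparent₂) = sec²φ₁ / sec²φ₂ when true areas are equal.
cos²φ₂ / cos²φ₁ = 2.3  ⇒  cos φ₁ = cos 15.9° / √2.3 = 0.9617/1.517 = 0.6342.
φ₁ = arccos(0.6342) ≈ 50.6°.

50.6°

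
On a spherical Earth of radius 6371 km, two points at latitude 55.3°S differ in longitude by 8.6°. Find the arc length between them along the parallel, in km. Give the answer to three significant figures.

Arc length along a parallel = R cos φ · Δλ (with Δλ in radians).
= 6371 × cos 55.3° × (8.6° × π/180) = 6371 × 0.5693 × 0.1501 ≈ 544 km.

544 km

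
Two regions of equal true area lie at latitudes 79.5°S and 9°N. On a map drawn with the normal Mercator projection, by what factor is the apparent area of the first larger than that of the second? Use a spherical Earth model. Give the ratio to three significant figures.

Mercator areal scale is sec²φ.
At 79.5°: sec²(79.5°) = 1/0.1822² = 30.11.
At 9°: sec²(9°) = 1/0.9877² = 1.025.
Ratio = 30.11/1.025 = cos²(9°)/cos²(79.5°) ≈ 29.4.

29.4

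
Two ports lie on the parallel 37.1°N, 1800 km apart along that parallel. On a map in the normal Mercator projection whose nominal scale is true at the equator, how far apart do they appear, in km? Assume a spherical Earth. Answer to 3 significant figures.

The Mercator projection is conformal; its linear scale factor is the same in every direction and equals sec φ = 1/cos φ.
Along the parallel, k = sec 37.1° = 1/0.7976 = 1.254.
Map distance = 1800 × 1.254 ≈ 2260 km.

2260 km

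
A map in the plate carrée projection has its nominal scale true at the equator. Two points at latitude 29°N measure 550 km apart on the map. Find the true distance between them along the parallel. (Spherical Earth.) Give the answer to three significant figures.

481 km

For the equirectangular projection with φ₀ = 0 (plate carrée), h = 1 along meridians and k = sec φ along parallels.
Along the parallel at 29°, map distances are exaggerated by k = sec 29° = 1.143.
True distance = 550 / 1.143 = 550 × cos 29° ≈ 481 km.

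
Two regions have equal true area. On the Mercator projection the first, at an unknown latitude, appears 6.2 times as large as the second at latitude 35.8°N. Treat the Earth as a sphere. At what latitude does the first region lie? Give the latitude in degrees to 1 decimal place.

71.0°

For equal true areas on Mercator, apparent areas scale as sec²φ, so the ratio is cos²φ₂ / cos²φ₁.
cos²φ₂ / cos²φ₁ = 6.2  ⇒  cos φ₁ = cos 35.8° / √6.2 = 0.8111/2.490 = 0.3257.
φ₁ = arccos(0.3257) ≈ 71.0°.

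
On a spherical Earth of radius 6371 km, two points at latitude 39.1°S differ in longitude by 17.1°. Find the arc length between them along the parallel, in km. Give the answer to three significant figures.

Arc length along a parallel = R cos φ · Δλ (with Δλ in radians).
= 6371 × cos 39.1° × (17.1° × π/180) = 6371 × 0.7760 × 0.2985 ≈ 1480 km.

1480 km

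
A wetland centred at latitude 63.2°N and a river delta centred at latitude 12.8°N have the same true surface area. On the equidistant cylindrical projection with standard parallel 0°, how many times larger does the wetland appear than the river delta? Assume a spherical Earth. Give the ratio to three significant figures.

2.16

In the plate carrée (x = Rλ, y = Rφ), meridians are true-scale (h = 1) and parallels are stretched by k = sec φ.
Areal scale at 63.2°: h·k = 1.000 × 2.218 = 2.218.
Areal scale at 12.8°: h·k = 1.000 × 1.025 = 1.025.
Ratio = 2.218/1.025 ≈ 2.16.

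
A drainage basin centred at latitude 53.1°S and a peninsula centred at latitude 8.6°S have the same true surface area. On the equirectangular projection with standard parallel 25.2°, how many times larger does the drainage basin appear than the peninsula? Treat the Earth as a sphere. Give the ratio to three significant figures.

1.65

The equidistant cylindrical projection with φ₀ = 25.2° has h = 1 (meridians true) and k = cos φ₀ / cos φ along parallels.
Areal scale at 53.1°: h·k = 1.000 × 1.507 = 1.507.
Areal scale at 8.6°: h·k = 1.000 × 0.9151 = 0.9151.
Ratio = 1.507/0.9151 ≈ 1.65.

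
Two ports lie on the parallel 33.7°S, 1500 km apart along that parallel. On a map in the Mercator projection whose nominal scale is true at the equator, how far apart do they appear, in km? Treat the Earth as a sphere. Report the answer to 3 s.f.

For Mercator, h = k = sec φ (a conformal cylindrical projection has a single point scale, 1/cos φ).
Along the parallel, k = sec 33.7° = 1/0.8320 = 1.202.
Map distance = 1500 × 1.202 ≈ 1800 km.

1800 km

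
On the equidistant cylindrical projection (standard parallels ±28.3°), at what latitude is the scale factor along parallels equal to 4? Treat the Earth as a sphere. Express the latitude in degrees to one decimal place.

77.3°

In the equirectangular projection with standard parallel φ₀ = 28.3° (x = Rλ cos φ₀, y = Rφ), meridians are true-scale (h = 1) and the parallel scale is k = cos φ₀ / cos φ.
k = cos φ₀ / cos φ = 4  ⇒  cos φ = cos 28.3° / 4 = 0.2201.
φ = arccos(0.2201) ≈ 77.3°.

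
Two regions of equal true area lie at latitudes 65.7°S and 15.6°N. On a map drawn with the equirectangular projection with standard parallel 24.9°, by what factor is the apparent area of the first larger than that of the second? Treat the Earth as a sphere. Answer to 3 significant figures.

2.34

The equidistant cylindrical projection with φ₀ = 24.9° has h = 1 (meridians true) and k = cos φ₀ / cos φ along parallels.
Areal scale at 65.7°: h·k = 1.000 × 2.204 = 2.204.
Areal scale at 15.6°: h·k = 1.000 × 0.9417 = 0.9417.
Ratio = 2.204/0.9417 ≈ 2.34.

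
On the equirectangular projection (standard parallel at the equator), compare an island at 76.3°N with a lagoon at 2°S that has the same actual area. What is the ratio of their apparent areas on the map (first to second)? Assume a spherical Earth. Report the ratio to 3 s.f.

For the equirectangular projection with φ₀ = 0 (plate carrée), h = 1 along meridians and k = sec φ along parallels.
Areal scale at 76.3°: h·k = 1.000 × 4.222 = 4.222.
Areal scale at 2°: h·k = 1.000 × 1.001 = 1.001.
Ratio = 4.222/1.001 ≈ 4.22.

4.22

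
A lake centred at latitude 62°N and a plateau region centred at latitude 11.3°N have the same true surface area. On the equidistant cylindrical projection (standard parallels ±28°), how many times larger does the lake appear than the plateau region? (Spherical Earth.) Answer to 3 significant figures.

In the equirectangular projection with standard parallel φ₀ = 28° (x = Rλ cos φ₀, y = Rφ), meridians are true-scale (h = 1) and the parallel scale is k = cos φ₀ / cos φ.
Areal scale at 62°: h·k = 1.000 × 1.881 = 1.881.
Areal scale at 11.3°: h·k = 1.000 × 0.9004 = 0.9004.
Ratio = 1.881/0.9004 ≈ 2.09.

2.09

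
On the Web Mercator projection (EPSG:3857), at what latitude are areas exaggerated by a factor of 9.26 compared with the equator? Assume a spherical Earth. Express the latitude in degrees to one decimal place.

Mercator areal scale is sec²φ.
sec²φ = 9.26  ⇒  cos²φ = 0.1080  ⇒  cos φ = 0.3286.
φ = arccos(0.3286) ≈ 70.8°.

70.8°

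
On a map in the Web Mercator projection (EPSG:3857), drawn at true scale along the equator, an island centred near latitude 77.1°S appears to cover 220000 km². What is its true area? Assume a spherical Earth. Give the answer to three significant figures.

Mercator is conformal, so the point scale is isotropic: h = k = sec φ = 1/cos φ.
Areal scale = k² = sec²φ = 1/cos²(77.1°) = 1/0.2233² = 20.06.
True area = apparent / (areal scale) = 220000 / 20.06 ≈ 11000 km².

11000 km²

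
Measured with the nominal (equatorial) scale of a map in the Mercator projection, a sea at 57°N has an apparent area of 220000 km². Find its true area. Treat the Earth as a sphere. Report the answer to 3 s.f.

65300 km²

Mercator is conformal, so the point scale is isotropic: h = k = sec φ = 1/cos φ.
Areal scale = k² = sec²φ = 1/cos²(57°) = 1/0.5446² = 3.371.
True area = apparent / (areal scale) = 220000 / 3.371 ≈ 65300 km².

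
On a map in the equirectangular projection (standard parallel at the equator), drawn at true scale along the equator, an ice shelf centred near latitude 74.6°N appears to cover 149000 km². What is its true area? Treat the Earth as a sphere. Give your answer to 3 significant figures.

Plate carrée maps x = Rλ, y = Rφ. The meridian scale is h = 1 and the parallel scale is k = 1/cos φ = sec φ.
Areal scale = h·k = 1 × sec φ; at 74.6°, h = 1.000, k = 3.766, so h·k = 3.766.
True area = apparent / (areal scale) = 149000 / 3.766 ≈ 39600 km².

39600 km²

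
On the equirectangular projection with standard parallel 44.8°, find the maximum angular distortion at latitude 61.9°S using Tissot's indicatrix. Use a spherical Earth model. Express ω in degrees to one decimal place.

In the equirectangular projection with standard parallel φ₀ = 44.8° (x = Rλ cos φ₀, y = Rφ), meridians are true-scale (h = 1) and the parallel scale is k = cos φ₀ / cos φ.
At 61.9°: h = 1.000, k = 1.506; principal scales a = 1.506, b = 1.000.
sin(ω/2) = (a − b)/(a + b) = 0.5065/2.506 = 0.2021, so ω = 2 arcsin(0.2021) ≈ 23.3°.

23.3°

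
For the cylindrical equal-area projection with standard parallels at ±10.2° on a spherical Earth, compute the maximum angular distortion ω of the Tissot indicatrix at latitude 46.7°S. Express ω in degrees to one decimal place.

A cylindrical equal-area projection with standard parallel φ₀ has meridian scale h = cos φ / cos φ₀ and parallel scale k = cos φ₀ / cos φ (so areas are preserved, h·k = 1).
At 46.7°: h = 0.6968, k = 1.435; principal scales a = 1.435, b = 0.6968.
sin(ω/2) = (a − b)/(a + b) = 0.7382/2.132 = 0.3463, so ω = 2 arcsin(0.3463) ≈ 40.5°.

40.5°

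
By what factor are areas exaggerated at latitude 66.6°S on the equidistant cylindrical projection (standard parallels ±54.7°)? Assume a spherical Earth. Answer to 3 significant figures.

With standard parallel φ₀ = 54.7°, the equirectangular projection gives x = Rλ cos φ₀, y = Rφ, so h = 1 and k = cos 54.7° / cos φ.
Areal scale = h·k = 1 × cos φ₀ / cos φ; at 66.6°, h = 1.000, k = 1.455, so h·k = 1.455.

1.46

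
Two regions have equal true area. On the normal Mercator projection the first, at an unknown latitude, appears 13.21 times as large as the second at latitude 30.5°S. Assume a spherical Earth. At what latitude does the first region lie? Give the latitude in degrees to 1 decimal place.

76.3°

Mercator areal scale is sec²φ, so apparent-area ratio = sec²φ₁ / sec²φ₂ = cos²φ₂ / cos²φ₁.
cos²φ₂ / cos²φ₁ = 13.21  ⇒  cos φ₁ = cos 30.5° / √13.21 = 0.8616/3.635 = 0.2371.
φ₁ = arccos(0.2371) ≈ 76.3°.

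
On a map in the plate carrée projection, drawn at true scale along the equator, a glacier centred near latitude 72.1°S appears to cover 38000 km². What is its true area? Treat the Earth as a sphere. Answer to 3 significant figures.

In the plate carrée (x = Rλ, y = Rφ), meridians are true-scale (h = 1) and parallels are stretched by k = sec φ.
Areal scale = h·k = 1 × sec φ; at 72.1°, h = 1.000, k = 3.254, so h·k = 3.254.
True area = apparent / (areal scale) = 38000 / 3.254 ≈ 11700 km².

11700 km²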